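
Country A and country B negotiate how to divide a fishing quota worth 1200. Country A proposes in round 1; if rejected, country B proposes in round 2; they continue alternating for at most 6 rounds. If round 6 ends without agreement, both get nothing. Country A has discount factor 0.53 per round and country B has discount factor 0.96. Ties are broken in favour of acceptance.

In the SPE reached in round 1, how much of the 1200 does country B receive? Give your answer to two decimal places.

Work backward from the last round.
Round 6 (country B proposes): country A will accept anything ≥ 0, so country B offers 0 and keeps 1200.
Round 5 (country A proposes): country B can get 1200 next round, worth 0.96 × 1200 = 1152 now. Country A offers 1152 and keeps 1200 − 1152 = 48.
Round 4 (country B proposes): country A can get 48 next round, worth 0.53 × 48 = 25.44 now; country B offers that and keeps 1174.56.
Round 3 (country A proposes): country B can get 1174.56 next round, worth 0.96 × 1174.56 = 1127.5776 now, so country A offers 1127.5776, keeping 72.4224.
Round 2 (country B proposes): country A can get 72.4224 next round, worth 0.53 × 72.4224 = 38.383872 now; country B offers that and keeps 1161.616128.
Round 1 (country A proposes): country B can get 1161.616128 next round, worth 0.96 × 1161.616128 = 1115.15148288 now, so country A offers 1115.15148288, keeping 84.84851712.

1115.15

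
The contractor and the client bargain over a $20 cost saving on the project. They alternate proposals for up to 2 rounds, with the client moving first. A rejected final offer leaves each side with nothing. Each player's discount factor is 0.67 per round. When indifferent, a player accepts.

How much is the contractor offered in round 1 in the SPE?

13.4

Round 2 (the contractor proposes): rejection yields 0 for the client; the contractor offers 0 and keeps 20.
Round 1 (the client proposes): the contractor can get 20 next round, worth 0.67 × 20 = 13.4 now, so the client offers 13.4, keeping 6.6.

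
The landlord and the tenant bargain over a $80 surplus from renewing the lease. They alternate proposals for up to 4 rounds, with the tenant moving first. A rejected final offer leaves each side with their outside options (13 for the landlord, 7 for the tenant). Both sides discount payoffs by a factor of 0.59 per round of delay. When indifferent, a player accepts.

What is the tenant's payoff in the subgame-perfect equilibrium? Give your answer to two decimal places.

45.66

Round 4 (the landlord proposes): the tenant gets 7 if talks fail, so the landlord offers 7 and keeps 73.
Round 3 (the tenant proposes): the landlord can get 73 next round, worth 0.59 × 73 = 43.07 now, so the tenant offers 43.07, keeping 36.93.
Round 2 (the landlord proposes): the tenant can get 36.93 next round, worth 0.59 × 36.93 = 21.7887 now. The landlord offers 21.7887 and keeps 80 − 21.7887 = 58.2113.
Round 1 (the tenant proposes): the landlord can get 58.2113 next round, worth 0.59 × 58.2113 = 34.344667 now; the tenant offers that and keeps 45.655333.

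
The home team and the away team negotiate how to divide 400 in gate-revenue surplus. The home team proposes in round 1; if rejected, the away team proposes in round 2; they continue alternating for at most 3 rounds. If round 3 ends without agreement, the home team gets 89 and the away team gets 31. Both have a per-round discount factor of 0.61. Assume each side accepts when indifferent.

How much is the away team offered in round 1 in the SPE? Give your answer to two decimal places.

106.70

Round 3 (the home team proposes): the away team gets 31 if talks fail, so the home team offers 31 and keeps 369.
Round 2 (the away team proposes): the home team can get 369 next round, worth 0.61 × 369 = 225.09 now, so the away team offers 225.09, keeping 174.91.
Round 1 (the home team proposes): the away team can get 174.91 next round, worth 0.61 × 174.91 = 106.6951 now. The home team offers 106.6951 and keeps 400 − 106.6951 = 293.3049.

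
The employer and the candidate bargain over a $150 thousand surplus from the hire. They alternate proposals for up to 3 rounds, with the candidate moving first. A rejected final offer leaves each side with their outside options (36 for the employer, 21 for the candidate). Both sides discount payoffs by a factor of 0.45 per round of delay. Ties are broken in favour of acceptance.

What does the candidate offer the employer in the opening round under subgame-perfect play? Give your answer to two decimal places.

44.42

Round 3 (the candidate proposes): the employer gets 36 if talks fail, so the candidate offers 36 and keeps 114.
Round 2 (the employer proposes): the candidate can get 114 next round, worth 0.45 × 114 = 51.3 now. The employer offers 51.3 and keeps 150 − 51.3 = 98.7.
Round 1 (the candidate proposes): the employer can get 98.7 next round, worth 0.45 × 98.7 = 44.415 now; the candidate offers that and keeps 105.585.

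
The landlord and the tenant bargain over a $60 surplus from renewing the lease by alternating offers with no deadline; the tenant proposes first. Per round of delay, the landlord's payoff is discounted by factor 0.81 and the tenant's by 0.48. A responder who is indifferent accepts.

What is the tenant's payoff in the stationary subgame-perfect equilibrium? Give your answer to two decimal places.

18.65

When the tenant proposes, the landlord accepts any offer worth at least 0.81 times what the landlord would get by proposing next round; and vice versa.
This gives x = 60 − 0.81y and y = 60 − 0.48x, where x and y are each side's share when it proposes.
Hence (1 − 0.81·0.48)x = 60(1 − 0.81), i.e. 0.6112·x = 11.4.
x ≈ 18.6518; the landlord's share is 60 − x ≈ 41.3482.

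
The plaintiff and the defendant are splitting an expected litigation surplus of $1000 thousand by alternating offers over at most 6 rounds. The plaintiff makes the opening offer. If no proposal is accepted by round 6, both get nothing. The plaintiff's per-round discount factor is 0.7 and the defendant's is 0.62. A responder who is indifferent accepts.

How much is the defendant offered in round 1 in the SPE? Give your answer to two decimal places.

Round 6 (the defendant proposes): the plaintiff will accept anything ≥ 0, so the defendant offers 0 and keeps 1000.
Round 5 (the plaintiff proposes): the defendant can get 1000 next round, worth 0.62 × 1000 = 620 now. The plaintiff offers 620 and keeps 1000 − 620 = 380.
Round 4 (the defendant proposes): the plaintiff can get 380 next round, worth 0.7 × 380 = 266 now. The defendant offers 266 and keeps 1000 − 266 = 734.
Round 3 (the plaintiff proposes): the defendant can get 734 next round, worth 0.62 × 734 = 455.08 now, so the plaintiff offers 455.08, keeping 544.92.
Round 2 (the defendant proposes): the plaintiff can get 544.92 next round, worth 0.7 × 544.92 = 381.444 now; the defendant offers that and keeps 618.556.
Round 1 (the plaintiff proposes): the defendant can get 618.556 next round, worth 0.62 × 618.556 = 383.50472 now. The plaintiff offers 383.50472 and keeps 1000 − 383.50472 = 616.49528.

383.50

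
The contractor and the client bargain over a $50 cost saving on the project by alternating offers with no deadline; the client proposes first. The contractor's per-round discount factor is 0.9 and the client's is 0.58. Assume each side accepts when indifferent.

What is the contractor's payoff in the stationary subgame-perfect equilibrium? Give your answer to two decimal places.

Let x be the client's share when the client proposes and y be the contractor's share when the contractor proposes.
The contractor accepts iff offered ≥ 0.9·y, so x = 50 − 0.9y. Symmetrically y = 50 − 0.58x.
Substituting: x = 50 − 0.9(50 − 0.58x), giving x(1 − 0.58·0.9) = 50(1 − 0.9).
So x = 50 × 0.1 / 0.478 ≈ 10.4603, and the contractor receives 50 − x ≈ 39.5397.

39.54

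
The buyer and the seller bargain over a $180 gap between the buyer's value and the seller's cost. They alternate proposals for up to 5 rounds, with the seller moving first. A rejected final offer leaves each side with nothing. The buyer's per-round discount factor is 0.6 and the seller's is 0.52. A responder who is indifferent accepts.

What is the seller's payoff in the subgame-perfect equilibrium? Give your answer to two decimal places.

By backward induction:
Round 5 (the seller proposes): rejection yields 0 for the buyer; the seller offers 0 and keeps 180.
Round 4 (the buyer proposes): the seller can get 180 next round, worth 0.52 × 180 = 93.6 now; the buyer offers that and keeps 86.4.
Round 3 (the seller proposes): the buyer can get 86.4 next round, worth 0.6 × 86.4 = 51.84 now, so the seller offers 51.84, keeping 128.16.
Round 2 (the buyer proposes): the seller can get 128.16 next round, worth 0.52 × 128.16 = 66.6432 now; the buyer offers that and keeps 113.3568.
Round 1 (the seller proposes): the buyer can get 113.3568 next round, worth 0.6 × 113.3568 = 68.01408 now. The seller offers 68.01408 and keeps 180 − 68.01408 = 111.98592.

111.99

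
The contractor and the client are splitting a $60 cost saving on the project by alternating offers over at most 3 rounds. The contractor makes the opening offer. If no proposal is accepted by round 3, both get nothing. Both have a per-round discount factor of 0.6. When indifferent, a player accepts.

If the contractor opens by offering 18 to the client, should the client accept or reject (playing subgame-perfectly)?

Accept

Round 3 (the contractor proposes): rejection yields 0 for the client; the contractor offers 0 and keeps 60.
Round 2 (the client proposes): the contractor can get 60 next round, worth 0.6 × 60 = 36 now. The client offers 36 and keeps 60 − 36 = 24.
So by rejecting in round 1, the client gets 24 next round, worth 0.6 × 24 = 14.4 now.
Offer 18 ≥ 14.4, so the client accepts.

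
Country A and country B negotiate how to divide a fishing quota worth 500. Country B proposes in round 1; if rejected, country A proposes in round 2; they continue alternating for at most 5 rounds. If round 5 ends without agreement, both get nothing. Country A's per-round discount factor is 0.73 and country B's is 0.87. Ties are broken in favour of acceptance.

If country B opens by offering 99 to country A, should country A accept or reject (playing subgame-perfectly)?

Round 5 (country B proposes): country A will accept anything ≥ 0, so country B offers 0 and keeps 500.
Round 4 (country A proposes): country B can get 500 next round, worth 0.87 × 500 = 435 now; country A offers that and keeps 65.
Round 3 (country B proposes): country A can get 65 next round, worth 0.73 × 65 = 47.45 now. Country B offers 47.45 and keeps 500 − 47.45 = 452.55.
Round 2 (country A proposes): country B can get 452.55 next round, worth 0.87 × 452.55 = 393.7185 now, so country A offers 393.7185, keeping 106.2815.
So by rejecting in round 1, country A gets 106.2815 next round, worth 0.73 × 106.2815 = 77.585495 now.
Offer 99 ≥ 77.585495, so country A accepts.

Accept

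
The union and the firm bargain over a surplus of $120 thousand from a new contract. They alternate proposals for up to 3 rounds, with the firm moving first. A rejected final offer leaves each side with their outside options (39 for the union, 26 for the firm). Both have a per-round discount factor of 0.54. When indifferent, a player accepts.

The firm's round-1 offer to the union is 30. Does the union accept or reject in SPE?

Work out the union's continuation value if the offer is rejected.
Round 3 (the firm proposes): the union gets 39 if talks fail, so the firm offers 39 and keeps 81.
Round 2 (the union proposes): the firm can get 81 next round, worth 0.54 × 81 = 43.74 now; the union offers that and keeps 76.26.
So by rejecting in round 1, the union gets 76.26 next round, worth 0.54 × 76.26 = 41.1804 now.
Offer 30 < 41.1804, so the union rejects.

Reject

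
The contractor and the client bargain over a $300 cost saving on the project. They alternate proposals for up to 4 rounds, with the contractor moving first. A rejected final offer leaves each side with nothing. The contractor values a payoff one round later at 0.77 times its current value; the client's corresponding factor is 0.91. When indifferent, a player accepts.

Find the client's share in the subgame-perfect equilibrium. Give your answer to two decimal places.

254.08

Round 4 (the client proposes): the contractor will accept anything ≥ 0, so the client offers 0 and keeps 300.
Round 3 (the contractor proposes): the client can get 300 next round, worth 0.91 × 300 = 273 now. The contractor offers 273 and keeps 300 − 273 = 27.
Round 2 (the client proposes): the contractor can get 27 next round, worth 0.77 × 27 = 20.79 now. The client offers 20.79 and keeps 300 − 20.79 = 279.21.
Round 1 (the contractor proposes): the client can get 279.21 next round, worth 0.91 × 279.21 = 254.0811 now; the contractor offers that and keeps 45.9189.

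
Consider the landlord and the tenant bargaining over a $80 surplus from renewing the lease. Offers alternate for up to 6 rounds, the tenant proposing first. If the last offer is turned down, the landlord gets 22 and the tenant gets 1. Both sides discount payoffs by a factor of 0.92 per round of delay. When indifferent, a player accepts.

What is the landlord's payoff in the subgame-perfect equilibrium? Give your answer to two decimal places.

62.94

Round 6 (the landlord proposes): the tenant gets 1 if talks fail, so the landlord offers 1 and keeps 79.
Round 5 (the tenant proposes): the landlord can get 79 next round, worth 0.92 × 79 = 72.68 now, so the tenant offers 72.68, keeping 7.32.
Round 4 (the landlord proposes): the tenant can get 7.32 next round, worth 0.92 × 7.32 = 6.7344 now. The landlord offers 6.7344 and keeps 80 − 6.7344 = 73.2656.
Round 3 (the tenant proposes): the landlord can get 73.2656 next round, worth 0.92 × 73.2656 = 67.404352 now; the tenant offers that and keeps 12.595648.
Round 2 (the landlord proposes): the tenant can get 12.595648 next round, worth 0.92 × 12.595648 = 11.58799616 now; the landlord offers that and keeps 68.41200384.
Round 1 (the tenant proposes): the landlord can get 68.41200384 next round, worth 0.92 × 68.41200384 = 62.9390435328 now. The tenant offers 62.9390435328 and keeps 80 − 62.9390435328 = 17.0609564672.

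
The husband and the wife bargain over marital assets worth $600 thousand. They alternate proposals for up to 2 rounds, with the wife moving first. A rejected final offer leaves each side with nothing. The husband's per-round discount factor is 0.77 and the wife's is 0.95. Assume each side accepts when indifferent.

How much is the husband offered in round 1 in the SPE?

462

Round 2 (the husband proposes): the wife will accept anything ≥ 0, so the husband offers 0 and keeps 600.
Round 1 (the wife proposes): the husband can get 600 next round, worth 0.77 × 600 = 462 now, so the wife offers 462, keeping 138.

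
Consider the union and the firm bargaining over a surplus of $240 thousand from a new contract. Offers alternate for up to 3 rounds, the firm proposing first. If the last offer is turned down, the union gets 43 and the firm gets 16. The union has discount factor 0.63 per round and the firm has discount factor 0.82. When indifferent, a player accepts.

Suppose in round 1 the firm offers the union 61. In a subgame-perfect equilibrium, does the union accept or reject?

Accept

Round 3 (the firm proposes): the union gets 43 if talks fail, so the firm offers 43 and keeps 197.
Round 2 (the union proposes): the firm can get 197 next round, worth 0.82 × 197 = 161.54 now. The union offers 161.54 and keeps 240 − 161.54 = 78.46.
So by rejecting in round 1, the union gets 78.46 next round, worth 0.63 × 78.46 = 49.4298 now.
Offer 61 ≥ 49.4298, so the union accepts.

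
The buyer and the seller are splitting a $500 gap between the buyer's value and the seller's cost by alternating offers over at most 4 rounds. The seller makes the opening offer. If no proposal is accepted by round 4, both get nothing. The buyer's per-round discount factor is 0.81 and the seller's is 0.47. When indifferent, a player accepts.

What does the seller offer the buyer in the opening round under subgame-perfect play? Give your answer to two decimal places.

368.83

Round 4 (the buyer proposes): rejection yields 0 for the seller; the buyer offers 0 and keeps 500.
Round 3 (the seller proposes): the buyer can get 500 next round, worth 0.81 × 500 = 405 now, so the seller offers 405, keeping 95.
Round 2 (the buyer proposes): the seller can get 95 next round, worth 0.47 × 95 = 44.65 now; the buyer offers that and keeps 455.35.
Round 1 (the seller proposes): the buyer can get 455.35 next round, worth 0.81 × 455.35 = 368.8335 now. The seller offers 368.8335 and keeps 500 − 368.8335 = 131.1665.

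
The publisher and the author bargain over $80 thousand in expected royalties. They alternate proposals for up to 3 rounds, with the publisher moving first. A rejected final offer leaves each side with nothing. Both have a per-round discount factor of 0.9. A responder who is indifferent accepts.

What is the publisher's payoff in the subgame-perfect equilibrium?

72.8

Round 3 (the publisher proposes): the author will accept anything ≥ 0, so the publisher offers 0 and keeps 80.
Round 2 (the author proposes): the publisher can get 80 next round, worth 0.9 × 80 = 72 now, so the author offers 72, keeping 8.
Round 1 (the publisher proposes): the author can get 8 next round, worth 0.9 × 8 = 7.2 now. The publisher offers 7.2 and keeps 80 − 7.2 = 72.8.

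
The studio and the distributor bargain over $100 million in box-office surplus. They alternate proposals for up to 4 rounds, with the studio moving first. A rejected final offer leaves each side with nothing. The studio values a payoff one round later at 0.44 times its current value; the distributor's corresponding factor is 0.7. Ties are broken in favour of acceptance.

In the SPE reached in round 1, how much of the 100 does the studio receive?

39.24

By backward induction:
Round 4 (the distributor proposes): rejection yields 0 for the studio; the distributor offers 0 and keeps 100.
Round 3 (the studio proposes): the distributor can get 100 next round, worth 0.7 × 100 = 70 now, so the studio offers 70, keeping 30.
Round 2 (the distributor proposes): the studio can get 30 next round, worth 0.44 × 30 = 13.2 now; the distributor offers that and keeps 86.8.
Round 1 (the studio proposes): the distributor can get 86.8 next round, worth 0.7 × 86.8 = 60.76 now. The studio offers 60.76 and keeps 100 − 60.76 = 39.24.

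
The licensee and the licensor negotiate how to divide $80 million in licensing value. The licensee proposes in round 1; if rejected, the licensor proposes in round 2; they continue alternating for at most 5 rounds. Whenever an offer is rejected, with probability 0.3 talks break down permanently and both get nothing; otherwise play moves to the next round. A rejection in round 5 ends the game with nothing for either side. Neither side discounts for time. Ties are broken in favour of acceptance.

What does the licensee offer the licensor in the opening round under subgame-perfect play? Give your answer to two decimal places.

Round 5 (the licensee proposes): the licensor will accept anything ≥ 0, so the licensee offers 0 and keeps 80.
Round 4 (the licensor proposes): rejecting gives the licensee an expected 0.7 × 80 = 56, so the licensor offers 56, keeping 24.
Round 3 (the licensee proposes): rejecting gives the licensor an expected 0.7 × 24 = 16.8. The licensee offers 16.8 and keeps 80 − 16.8 = 63.2.
Round 2 (the licensor proposes): rejecting gives the licensee an expected 0.7 × 63.2 = 44.24, so the licensor offers 44.24, keeping 35.76.
Round 1 (the licensee proposes): rejecting gives the licensor an expected 0.7 × 35.76 = 25.032; the licensee offers that and keeps 54.968.

25.03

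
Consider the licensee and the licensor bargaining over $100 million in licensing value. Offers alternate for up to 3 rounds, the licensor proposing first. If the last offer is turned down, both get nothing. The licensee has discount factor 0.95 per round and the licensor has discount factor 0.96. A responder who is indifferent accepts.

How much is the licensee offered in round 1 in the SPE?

Round 3 (the licensor proposes): rejection yields 0 for the licensee; the licensor offers 0 and keeps 100.
Round 2 (the licensee proposes): the licensor can get 100 next round, worth 0.96 × 100 = 96 now. The licensee offers 96 and keeps 100 − 96 = 4.
Round 1 (the licensor proposes): the licensee can get 4 next round, worth 0.95 × 4 = 3.8 now; the licensor offers that and keeps 96.2.

3.8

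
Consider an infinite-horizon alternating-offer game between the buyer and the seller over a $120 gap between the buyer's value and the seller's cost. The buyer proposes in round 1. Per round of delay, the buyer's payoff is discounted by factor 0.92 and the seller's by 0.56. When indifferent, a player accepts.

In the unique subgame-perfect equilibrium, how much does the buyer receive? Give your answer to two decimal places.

108.91

In a stationary SPE each proposer offers the other exactly their discounted continuation value.
If the buyer keeps x when proposing and the seller keeps y when proposing, then x = 120 − 0.56y and y = 120 − 0.92x.
Solving: x = 120(1 − 0.56) / (1 − 0.92·0.56) = 52.8 / 0.4848 ≈ 108.9109.
The seller gets 120 − 108.9109 ≈ 11.0891.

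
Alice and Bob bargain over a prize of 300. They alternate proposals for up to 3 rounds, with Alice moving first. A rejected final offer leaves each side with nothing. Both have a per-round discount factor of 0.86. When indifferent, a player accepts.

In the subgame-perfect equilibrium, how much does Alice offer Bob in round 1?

By backward induction:
Round 3 (Alice proposes): Bob will accept anything ≥ 0, so Alice offers 0 and keeps 300.
Round 2 (Bob proposes): Alice can get 300 next round, worth 0.86 × 300 = 258 now, so Bob offers 258, keeping 42.
Round 1 (Alice proposes): Bob can get 42 next round, worth 0.86 × 42 = 36.12 now; Alice offers that and keeps 263.88.

36.12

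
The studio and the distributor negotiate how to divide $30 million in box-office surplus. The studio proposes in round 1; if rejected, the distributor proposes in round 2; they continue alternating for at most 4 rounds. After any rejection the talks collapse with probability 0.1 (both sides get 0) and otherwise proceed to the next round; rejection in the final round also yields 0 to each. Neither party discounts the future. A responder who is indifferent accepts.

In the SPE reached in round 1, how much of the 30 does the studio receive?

Round 4 (the distributor proposes): rejection yields 0 for the studio; the distributor offers 0 and keeps 30.
Round 3 (the studio proposes): rejecting gives the distributor an expected 0.9 × 30 = 27. The studio offers 27 and keeps 30 − 27 = 3.
Round 2 (the distributor proposes): rejecting gives the studio an expected 0.9 × 3 = 2.7; the distributor offers that and keeps 27.3.
Round 1 (the studio proposes): rejecting gives the distributor an expected 0.9 × 27.3 = 24.57. The studio offers 24.57 and keeps 30 − 24.57 = 5.43.

5.43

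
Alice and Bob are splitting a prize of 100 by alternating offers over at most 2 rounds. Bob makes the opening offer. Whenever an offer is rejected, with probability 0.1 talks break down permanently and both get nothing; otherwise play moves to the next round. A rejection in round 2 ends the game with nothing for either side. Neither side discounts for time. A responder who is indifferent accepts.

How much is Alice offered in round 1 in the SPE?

Round 2 (Alice proposes): rejection yields 0 for Bob; Alice offers 0 and keeps 100.
Round 1 (Bob proposes): rejecting gives Alice an expected 0.9 × 100 = 90; Bob offers that and keeps 10.

90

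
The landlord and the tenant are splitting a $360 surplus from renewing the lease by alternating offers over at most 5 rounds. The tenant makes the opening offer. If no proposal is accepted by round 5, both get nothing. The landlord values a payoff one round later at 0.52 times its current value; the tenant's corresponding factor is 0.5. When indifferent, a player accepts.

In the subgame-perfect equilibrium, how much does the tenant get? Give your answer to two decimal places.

Round 5 (the tenant proposes): the landlord will accept anything ≥ 0, so the tenant offers 0 and keeps 360.
Round 4 (the landlord proposes): the tenant can get 360 next round, worth 0.5 × 360 = 180 now, so the landlord offers 180, keeping 180.
Round 3 (the tenant proposes): the landlord can get 180 next round, worth 0.52 × 180 = 93.6 now; the tenant offers that and keeps 266.4.
Round 2 (the landlord proposes): the tenant can get 266.4 next round, worth 0.5 × 266.4 = 133.2 now. The landlord offers 133.2 and keeps 360 − 133.2 = 226.8.
Round 1 (the tenant proposes): the landlord can get 226.8 next round, worth 0.52 × 226.8 = 117.936 now, so the tenant offers 117.936, keeping 242.064.

242.06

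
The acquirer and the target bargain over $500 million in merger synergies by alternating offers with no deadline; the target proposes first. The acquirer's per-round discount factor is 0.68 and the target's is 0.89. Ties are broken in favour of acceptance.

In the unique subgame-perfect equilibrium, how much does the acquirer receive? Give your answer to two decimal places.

Let x be the target's share when the target proposes and y be the acquirer's share when the acquirer proposes.
The acquirer accepts iff offered ≥ 0.68·y, so x = 500 − 0.68y. Symmetrically y = 500 − 0.89x.
Substituting: x = 500 − 0.68(500 − 0.89x), giving x(1 − 0.89·0.68) = 500(1 − 0.68).
So x = 500 × 0.32 / 0.3948 ≈ 405.2685, and the acquirer receives 500 − x ≈ 94.7315.

94.73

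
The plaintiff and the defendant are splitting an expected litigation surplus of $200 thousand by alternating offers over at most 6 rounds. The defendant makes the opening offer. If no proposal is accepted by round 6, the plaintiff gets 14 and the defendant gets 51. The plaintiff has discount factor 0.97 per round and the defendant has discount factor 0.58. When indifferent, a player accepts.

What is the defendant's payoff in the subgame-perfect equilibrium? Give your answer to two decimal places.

26.93

Round 6 (the plaintiff proposes): the defendant gets 51 if talks fail, so the plaintiff offers 51 and keeps 149.
Round 5 (the defendant proposes): the plaintiff can get 149 next round, worth 0.97 × 149 = 144.53 now. The defendant offers 144.53 and keeps 200 − 144.53 = 55.47.
Round 4 (the plaintiff proposes): the defendant can get 55.47 next round, worth 0.58 × 55.47 = 32.1726 now; the plaintiff offers that and keeps 167.8274.
Round 3 (the defendant proposes): the plaintiff can get 167.8274 next round, worth 0.97 × 167.8274 = 162.792578 now; the defendant offers that and keeps 37.207422.
Round 2 (the plaintiff proposes): the defendant can get 37.207422 next round, worth 0.58 × 37.207422 = 21.58030476 now, so the plaintiff offers 21.58030476, keeping 178.41969524.
Round 1 (the defendant proposes): the plaintiff can get 178.41969524 next round, worth 0.97 × 178.41969524 = 173.0671043828 now. The defendant offers 173.0671043828 and keeps 200 − 173.0671043828 = 26.9328956172.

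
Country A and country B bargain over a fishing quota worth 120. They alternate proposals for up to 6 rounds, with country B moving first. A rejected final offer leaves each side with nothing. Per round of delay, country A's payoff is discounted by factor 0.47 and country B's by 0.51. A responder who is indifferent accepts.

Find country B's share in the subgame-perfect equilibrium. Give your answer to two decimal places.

Round 6 (country A proposes): country B will accept anything ≥ 0, so country A offers 0 and keeps 120.
Round 5 (country B proposes): country A can get 120 next round, worth 0.47 × 120 = 56.4 now; country B offers that and keeps 63.6.
Round 4 (country A proposes): country B can get 63.6 next round, worth 0.51 × 63.6 = 32.436 now. Country A offers 32.436 and keeps 120 − 32.436 = 87.564.
Round 3 (country B proposes): country A can get 87.564 next round, worth 0.47 × 87.564 = 41.15508 now, so country B offers 41.15508, keeping 78.84492.
Round 2 (country A proposes): country B can get 78.84492 next round, worth 0.51 × 78.84492 = 40.2109092 now. Country A offers 40.2109092 and keeps 120 − 40.2109092 = 79.7890908.
Round 1 (country B proposes): country A can get 79.7890908 next round, worth 0.47 × 79.7890908 = 37.500872676 now, so country B offers 37.500872676, keeping 82.499127324.

82.50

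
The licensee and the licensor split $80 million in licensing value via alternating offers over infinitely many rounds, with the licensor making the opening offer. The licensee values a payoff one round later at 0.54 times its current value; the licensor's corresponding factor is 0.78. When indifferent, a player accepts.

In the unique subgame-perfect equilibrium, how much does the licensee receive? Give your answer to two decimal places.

16.42

In a stationary SPE each proposer offers the other exactly their discounted continuation value.
If the licensor keeps x when proposing and the licensee keeps y when proposing, then x = 80 − 0.54y and y = 80 − 0.78x.
Solving: x = 80(1 − 0.54) / (1 − 0.78·0.54) = 36.8 / 0.5788 ≈ 63.5798.
The licensee gets 80 − 63.5798 ≈ 16.4202.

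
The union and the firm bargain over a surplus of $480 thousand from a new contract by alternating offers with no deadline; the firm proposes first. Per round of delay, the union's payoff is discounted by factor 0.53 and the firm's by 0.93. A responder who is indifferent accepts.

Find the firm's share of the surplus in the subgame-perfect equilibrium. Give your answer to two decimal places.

444.88

When the firm proposes, the union accepts any offer worth at least 0.53 times what the union would get by proposing next round; and vice versa.
This gives x = 480 − 0.53y and y = 480 − 0.93x, where x and y are each side's share when it proposes.
Hence (1 − 0.53·0.93)x = 480(1 − 0.53), i.e. 0.5071·x = 225.6.
x ≈ 444.8827; the union's share is 480 − x ≈ 35.1173.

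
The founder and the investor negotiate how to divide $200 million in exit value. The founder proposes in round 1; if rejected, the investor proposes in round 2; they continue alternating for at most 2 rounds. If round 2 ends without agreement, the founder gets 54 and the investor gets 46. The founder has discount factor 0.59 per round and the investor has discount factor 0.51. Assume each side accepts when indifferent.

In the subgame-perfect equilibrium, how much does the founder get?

Round 2 (the investor proposes): the founder gets 54 if talks fail, so the investor offers 54 and keeps 146.
Round 1 (the founder proposes): the investor can get 146 next round, worth 0.51 × 146 = 74.46 now. The founder offers 74.46 and keeps 200 − 74.46 = 125.54.

125.54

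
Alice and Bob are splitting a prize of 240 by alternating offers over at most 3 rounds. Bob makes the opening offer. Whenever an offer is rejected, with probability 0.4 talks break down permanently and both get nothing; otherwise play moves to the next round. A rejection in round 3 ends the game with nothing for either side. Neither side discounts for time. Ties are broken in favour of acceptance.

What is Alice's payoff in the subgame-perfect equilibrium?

By backward induction:
Round 3 (Bob proposes): rejection yields 0 for Alice; Bob offers 0 and keeps 240.
Round 2 (Alice proposes): rejecting gives Bob an expected 0.6 × 240 = 144. Alice offers 144 and keeps 240 − 144 = 96.
Round 1 (Bob proposes): rejecting gives Alice an expected 0.6 × 96 = 57.6; Bob offers that and keeps 182.4.

57.6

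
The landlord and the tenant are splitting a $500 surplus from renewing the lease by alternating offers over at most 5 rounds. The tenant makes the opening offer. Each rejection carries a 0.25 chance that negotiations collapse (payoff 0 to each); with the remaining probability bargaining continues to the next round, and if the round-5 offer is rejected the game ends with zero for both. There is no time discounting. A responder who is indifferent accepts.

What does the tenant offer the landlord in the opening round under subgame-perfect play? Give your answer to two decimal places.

146.48

Round 5 (the tenant proposes): rejection yields 0 for the landlord; the tenant offers 0 and keeps 500.
Round 4 (the landlord proposes): rejecting gives the tenant an expected 0.75 × 500 = 375, so the landlord offers 375, keeping 125.
Round 3 (the tenant proposes): rejecting gives the landlord an expected 0.75 × 125 = 93.75; the tenant offers that and keeps 406.25.
Round 2 (the landlord proposes): rejecting gives the tenant an expected 0.75 × 406.25 = 304.6875; the landlord offers that and keeps 195.3125.
Round 1 (the tenant proposes): rejecting gives the landlord an expected 0.75 × 195.3125 = 146.484375; the tenant offers that and keeps 353.515625.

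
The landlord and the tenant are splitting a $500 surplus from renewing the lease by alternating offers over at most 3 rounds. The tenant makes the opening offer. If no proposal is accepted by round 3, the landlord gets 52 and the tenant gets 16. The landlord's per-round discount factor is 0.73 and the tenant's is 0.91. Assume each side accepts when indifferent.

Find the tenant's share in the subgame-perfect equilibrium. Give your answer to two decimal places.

432.61

Round 3 (the tenant proposes): the landlord gets 52 if talks fail, so the tenant offers 52 and keeps 448.
Round 2 (the landlord proposes): the tenant can get 448 next round, worth 0.91 × 448 = 407.68 now. The landlord offers 407.68 and keeps 500 − 407.68 = 92.32.
Round 1 (the tenant proposes): the landlord can get 92.32 next round, worth 0.73 × 92.32 = 67.3936 now, so the tenant offers 67.3936, keeping 432.6064.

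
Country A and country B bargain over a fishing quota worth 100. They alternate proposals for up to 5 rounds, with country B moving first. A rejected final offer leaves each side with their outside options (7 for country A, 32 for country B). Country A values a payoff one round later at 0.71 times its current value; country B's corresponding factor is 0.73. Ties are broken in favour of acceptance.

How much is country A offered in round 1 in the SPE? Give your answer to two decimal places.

30.99

Round 5 (country B proposes): country A gets 7 if talks fail, so country B offers 7 and keeps 93.
Round 4 (country A proposes): country B can get 93 next round, worth 0.73 × 93 = 67.89 now; country A offers that and keeps 32.11.
Round 3 (country B proposes): country A can get 32.11 next round, worth 0.71 × 32.11 = 22.7981 now; country B offers that and keeps 77.2019.
Round 2 (country A proposes): country B can get 77.2019 next round, worth 0.73 × 77.2019 = 56.357387 now, so country A offers 56.357387, keeping 43.642613.
Round 1 (country B proposes): country A can get 43.642613 next round, worth 0.71 × 43.642613 = 30.98625523 now; country B offers that and keeps 69.01374477.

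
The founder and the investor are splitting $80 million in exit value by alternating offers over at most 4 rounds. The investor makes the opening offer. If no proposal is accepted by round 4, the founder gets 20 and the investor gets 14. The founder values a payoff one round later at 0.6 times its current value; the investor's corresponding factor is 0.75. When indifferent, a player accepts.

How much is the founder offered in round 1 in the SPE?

Round 4 (the founder proposes): the investor gets 14 if talks fail, so the founder offers 14 and keeps 66.
Round 3 (the investor proposes): the founder can get 66 next round, worth 0.6 × 66 = 39.6 now; the investor offers that and keeps 40.4.
Round 2 (the founder proposes): the investor can get 40.4 next round, worth 0.75 × 40.4 = 30.3 now, so the founder offers 30.3, keeping 49.7.
Round 1 (the investor proposes): the founder can get 49.7 next round, worth 0.6 × 49.7 = 29.82 now; the investor offers that and keeps 50.18.

29.82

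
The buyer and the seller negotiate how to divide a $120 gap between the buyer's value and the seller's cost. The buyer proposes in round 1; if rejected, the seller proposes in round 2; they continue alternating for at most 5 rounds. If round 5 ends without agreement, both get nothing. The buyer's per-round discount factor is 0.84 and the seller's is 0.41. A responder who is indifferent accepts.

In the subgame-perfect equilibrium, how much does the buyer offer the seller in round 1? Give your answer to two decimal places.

10.58

By backward induction:
Round 5 (the buyer proposes): rejection yields 0 for the seller; the buyer offers 0 and keeps 120.
Round 4 (the seller proposes): the buyer can get 120 next round, worth 0.84 × 120 = 100.8 now; the seller offers that and keeps 19.2.
Round 3 (the buyer proposes): the seller can get 19.2 next round, worth 0.41 × 19.2 = 7.872 now. The buyer offers 7.872 and keeps 120 − 7.872 = 112.128.
Round 2 (the seller proposes): the buyer can get 112.128 next round, worth 0.84 × 112.128 = 94.18752 now; the seller offers that and keeps 25.81248.
Round 1 (the buyer proposes): the seller can get 25.81248 next round, worth 0.41 × 25.81248 = 10.5831168 now; the buyer offers that and keeps 109.4168832.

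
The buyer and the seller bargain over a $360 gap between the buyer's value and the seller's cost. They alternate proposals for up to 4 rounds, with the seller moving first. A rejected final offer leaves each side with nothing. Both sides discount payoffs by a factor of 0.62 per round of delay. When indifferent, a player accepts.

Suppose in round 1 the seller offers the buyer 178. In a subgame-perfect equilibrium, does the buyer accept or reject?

Round 4 (the buyer proposes): the seller will accept anything ≥ 0, so the buyer offers 0 and keeps 360.
Round 3 (the seller proposes): the buyer can get 360 next round, worth 0.62 × 360 = 223.2 now, so the seller offers 223.2, keeping 136.8.
Round 2 (the buyer proposes): the seller can get 136.8 next round, worth 0.62 × 136.8 = 84.816 now. The buyer offers 84.816 and keeps 360 − 84.816 = 275.184.
So by rejecting in round 1, the buyer gets 275.184 next round, worth 0.62 × 275.184 = 170.61408 now.
Offer 178 ≥ 170.61408, so the buyer accepts.

Accept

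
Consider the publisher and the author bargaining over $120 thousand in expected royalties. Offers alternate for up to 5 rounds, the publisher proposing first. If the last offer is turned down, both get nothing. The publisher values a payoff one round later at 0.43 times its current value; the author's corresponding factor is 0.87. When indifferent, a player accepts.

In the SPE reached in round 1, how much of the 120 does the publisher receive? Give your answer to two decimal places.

Round 5 (the publisher proposes): rejection yields 0 for the author; the publisher offers 0 and keeps 120.
Round 4 (the author proposes): the publisher can get 120 next round, worth 0.43 × 120 = 51.6 now, so the author offers 51.6, keeping 68.4.
Round 3 (the publisher proposes): the author can get 68.4 next round, worth 0.87 × 68.4 = 59.508 now; the publisher offers that and keeps 60.492.
Round 2 (the author proposes): the publisher can get 60.492 next round, worth 0.43 × 60.492 = 26.01156 now, so the author offers 26.01156, keeping 93.98844.
Round 1 (the publisher proposes): the author can get 93.98844 next round, worth 0.87 × 93.98844 = 81.7699428 now; the publisher offers that and keeps 38.2300572.

38.23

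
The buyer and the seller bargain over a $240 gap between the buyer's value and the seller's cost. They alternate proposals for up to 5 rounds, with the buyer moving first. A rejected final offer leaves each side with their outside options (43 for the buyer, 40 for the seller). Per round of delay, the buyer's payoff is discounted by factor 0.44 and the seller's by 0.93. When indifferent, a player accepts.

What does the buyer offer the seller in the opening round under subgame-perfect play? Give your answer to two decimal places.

182.84

Round 5 (the buyer proposes): the seller gets 40 if talks fail, so the buyer offers 40 and keeps 200.
Round 4 (the seller proposes): the buyer can get 200 next round, worth 0.44 × 200 = 88 now, so the seller offers 88, keeping 152.
Round 3 (the buyer proposes): the seller can get 152 next round, worth 0.93 × 152 = 141.36 now, so the buyer offers 141.36, keeping 98.64.
Round 2 (the seller proposes): the buyer can get 98.64 next round, worth 0.44 × 98.64 = 43.4016 now; the seller offers that and keeps 196.5984.
Round 1 (the buyer proposes): the seller can get 196.5984 next round, worth 0.93 × 196.5984 = 182.836512 now; the buyer offers that and keeps 57.163488.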